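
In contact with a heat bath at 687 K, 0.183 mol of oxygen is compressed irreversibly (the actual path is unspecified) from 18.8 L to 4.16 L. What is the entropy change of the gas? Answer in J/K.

ΔS_gas = -2.29 J/K

Entropy is a state function, so ΔS_gas depends only on the end states.
For an isothermal ideal gas ΔS_gas = nR ln(V₂/V₁) = 0.183 × 8.314 × ln(4.16/18.8) = -2.29 J/K.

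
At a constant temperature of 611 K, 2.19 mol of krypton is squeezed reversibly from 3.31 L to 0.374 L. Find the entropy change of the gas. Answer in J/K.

For an isothermal ideal gas ΔS_gas = nR ln(V₂/V₁) = 2.19 × 8.314 × ln(0.374/3.31) = -39.7 J/K.

ΔS_gas = -39.7 J/K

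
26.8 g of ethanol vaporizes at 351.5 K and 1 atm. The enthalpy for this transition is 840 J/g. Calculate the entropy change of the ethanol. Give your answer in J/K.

Heat absorbed by the substance: Q = mL = 26.8 × 840 = 22512 J.
At constant T, ΔS = Q_rev/T = 22512 / 351.5 = 64 J/K.

ΔS = 64 J/K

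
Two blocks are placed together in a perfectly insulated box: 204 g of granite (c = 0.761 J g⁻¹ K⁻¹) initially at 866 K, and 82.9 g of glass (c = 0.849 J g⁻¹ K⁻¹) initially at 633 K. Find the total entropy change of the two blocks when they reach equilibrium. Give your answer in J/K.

Energy balance: T_f = (m₁c₁T₁ + m₂c₂T₂)/(m₁c₁ + m₂c₂) = 793.32 K.
ΔS₁ = m₁c₁ ln(T_f/T₁) = 155.244 × ln(793.32/866) = -13.61 J/K.
ΔS₂ = m₂c₂ ln(T_f/T₂) = 70.3821 × ln(793.32/633) = 15.89 J/K.
ΔS_total = -13.61 + 15.89 = 2.28 J/K.

ΔS_total = 2.28 J/K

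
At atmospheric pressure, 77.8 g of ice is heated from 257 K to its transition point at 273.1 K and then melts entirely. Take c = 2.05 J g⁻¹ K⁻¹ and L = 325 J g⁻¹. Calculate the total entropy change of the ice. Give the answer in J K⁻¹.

ΔS = 102 J/K

Warming step: ΔS₁ = m c ln(T_tr/T_i) = 77.8 × 2.05 × ln(273.1/257) = 9.691 J/K.
Phase change: ΔS₂ = +mL/T_tr = 77.8 × 325 / 273.1 = 92.59 J/K.
ΔS_total = (9.691) + (92.59) = 102 J/K.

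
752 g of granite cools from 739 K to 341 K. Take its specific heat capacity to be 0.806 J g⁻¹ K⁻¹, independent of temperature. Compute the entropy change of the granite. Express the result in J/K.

ΔS = ∫dQ_rev/T = m c ln(T₂/T₁) = 752 × 0.806 × ln(341/739) = -469 J/K.

ΔS = -469 J/K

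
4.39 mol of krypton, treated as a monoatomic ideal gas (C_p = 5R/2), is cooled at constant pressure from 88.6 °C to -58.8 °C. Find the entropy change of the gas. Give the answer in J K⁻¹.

In kelvin: T₁ = 361.75 K, T₂ = 214.35 K. At constant pressure, ΔS = nC_p ln(T₂/T₁) with C_p = 5R/2 = 20.79 J mol⁻¹ K⁻¹.
ΔS = 4.39 × 20.79 × ln(214.35/361.75) = -47.8 J/K.

ΔS = -47.8 J/K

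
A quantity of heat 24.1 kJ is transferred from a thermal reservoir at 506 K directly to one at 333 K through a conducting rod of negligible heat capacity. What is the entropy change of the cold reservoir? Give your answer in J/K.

The cold reservoir gains heat Q, so ΔS_cold = +Q/T_C = 24100/333 = 72.4 J/K.

ΔS_cold = 72.4 J/K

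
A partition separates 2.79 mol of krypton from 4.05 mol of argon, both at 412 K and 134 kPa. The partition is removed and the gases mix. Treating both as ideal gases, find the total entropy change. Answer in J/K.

ΔS_mix = 38.4 J/K

Mole fractions: x_A = 2.79/6.84 = 0.408, x_B = 0.592.
ΔS_mix = −R(n_A ln x_A + n_B ln x_B) = −8.314 × (2.79 ln 0.408 + 4.05 ln 0.592) = 38.4 J/K.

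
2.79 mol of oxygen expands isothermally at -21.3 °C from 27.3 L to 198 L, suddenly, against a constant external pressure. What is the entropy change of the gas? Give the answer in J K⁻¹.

Entropy is a state function, so ΔS_gas depends only on the end states.
For an isothermal ideal gas ΔS_gas = nR ln(V₂/V₁) = 2.79 × 8.314 × ln(198/27.3) = 46 J/K.

ΔS_gas = 46 J/K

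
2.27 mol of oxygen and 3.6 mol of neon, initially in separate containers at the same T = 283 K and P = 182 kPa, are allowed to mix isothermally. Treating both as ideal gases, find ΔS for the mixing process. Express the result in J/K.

Mole fractions: x_A = 2.27/5.87 = 0.387, x_B = 0.613.
ΔS_mix = −R(n_A ln x_A + n_B ln x_B) = −8.314 × (2.27 ln 0.387 + 3.6 ln 0.613) = 32.6 J/K.

ΔS_mix = 32.6 J/K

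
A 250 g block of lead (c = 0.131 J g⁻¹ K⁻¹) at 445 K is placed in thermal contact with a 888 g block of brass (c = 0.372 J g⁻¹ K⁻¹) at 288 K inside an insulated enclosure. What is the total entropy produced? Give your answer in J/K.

ΔS_total = 3.18 J/K

Energy balance: T_f = (m₁c₁T₁ + m₂c₂T₂)/(m₁c₁ + m₂c₂) = 302.16 K.
ΔS₁ = m₁c₁ ln(T_f/T₁) = 32.75 × ln(302.16/445) = -12.68 J/K.
ΔS₂ = m₂c₂ ln(T_f/T₂) = 330.336 × ln(302.16/288) = 15.86 J/K.
ΔS_total = -12.68 + 15.86 = 3.18 J/K.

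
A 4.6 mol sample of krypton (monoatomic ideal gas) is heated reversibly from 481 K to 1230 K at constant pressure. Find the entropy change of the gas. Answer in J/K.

At constant pressure, ΔS = nC_p ln(T₂/T₁) with C_p = 5R/2 = 20.79 J mol⁻¹ K⁻¹.
ΔS = 4.6 × 20.79 × ln(1230/481) = 89.8 J/K.

ΔS = 89.8 J/K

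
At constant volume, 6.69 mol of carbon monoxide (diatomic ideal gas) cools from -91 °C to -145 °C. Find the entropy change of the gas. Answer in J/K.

In kelvin: T₁ = 182.15 K, T₂ = 128.15 K. At constant volume, ΔS = nC_V ln(T₂/T₁) with C_V = 5R/2 = 20.79 J mol⁻¹ K⁻¹.
ΔS = 6.69 × 20.79 × ln(128.15/182.15) = -48.9 J/K.

ΔS = -48.9 J/K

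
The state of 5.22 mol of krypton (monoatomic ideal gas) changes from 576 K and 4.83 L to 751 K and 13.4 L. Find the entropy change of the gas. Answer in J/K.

ΔS = 61.6 J/K

Entropy is a state function: ΔS = nC_V ln(T₂/T₁) + nR ln(V₂/V₁), with C_V = 3R/2 = 12.47 J mol⁻¹ K⁻¹ for a monoatomic ideal gas.
ΔS = 5.22 × [12.47 × ln(751/576) + 8.314 × ln(13.4/4.83)] = 61.6 J/K.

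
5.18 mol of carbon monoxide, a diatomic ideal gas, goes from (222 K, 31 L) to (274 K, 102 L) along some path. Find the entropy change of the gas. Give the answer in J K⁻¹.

Entropy is a state function: ΔS = nC_V ln(T₂/T₁) + nR ln(V₂/V₁), with C_V = 5R/2 = 20.79 J mol⁻¹ K⁻¹ for a diatomic ideal gas.
ΔS = 5.18 × [20.79 × ln(274/222) + 8.314 × ln(102/31)] = 74 J/K.

ΔS = 74 J/K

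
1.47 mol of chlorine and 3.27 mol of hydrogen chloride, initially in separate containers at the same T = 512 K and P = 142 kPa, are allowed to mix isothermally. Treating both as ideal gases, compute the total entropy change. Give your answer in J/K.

ΔS_mix = 24.4 J/K

Mole fractions: x_A = 1.47/4.74 = 0.31, x_B = 0.69.
ΔS_mix = −R(n_A ln x_A + n_B ln x_B) = −8.314 × (1.47 ln 0.31 + 3.27 ln 0.69) = 24.4 J/K.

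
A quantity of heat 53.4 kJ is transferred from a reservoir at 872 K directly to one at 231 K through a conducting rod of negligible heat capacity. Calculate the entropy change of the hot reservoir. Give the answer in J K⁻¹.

ΔS_hot = -61.2 J/K

The hot reservoir loses heat Q, so ΔS_hot = −Q/T_H = −53400/872 = -61.2 J/K.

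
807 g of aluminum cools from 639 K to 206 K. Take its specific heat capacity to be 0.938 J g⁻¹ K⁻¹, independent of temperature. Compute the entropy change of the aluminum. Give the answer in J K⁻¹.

ΔS = -857 J/K

ΔS = ∫dQ_rev/T = m c ln(T₂/T₁) = 807 × 0.938 × ln(206/639) = -857 J/K.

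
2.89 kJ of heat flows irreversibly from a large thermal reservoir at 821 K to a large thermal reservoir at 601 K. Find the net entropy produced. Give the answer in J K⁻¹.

ΔS_total = 1.29 J/K

ΔS_hot = −Q/T_H = −2890/821 = -3.52 J/K and ΔS_cold = +Q/T_C = 2890/601 = 4.809 J/K.
ΔS_total = -3.52 + 4.809 = 1.29 J/K, positive as the second law requires.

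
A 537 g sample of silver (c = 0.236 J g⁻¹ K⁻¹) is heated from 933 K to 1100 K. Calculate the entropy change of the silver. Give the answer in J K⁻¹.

ΔS = ∫dQ_rev/T = m c ln(T₂/T₁) = 537 × 0.236 × ln(1100/933) = 20.9 J/K.

ΔS = 20.9 J/K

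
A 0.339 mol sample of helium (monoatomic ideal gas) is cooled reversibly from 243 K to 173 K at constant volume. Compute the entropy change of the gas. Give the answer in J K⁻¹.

At constant volume, ΔS = nC_V ln(T₂/T₁) with C_V = 3R/2 = 12.47 J mol⁻¹ K⁻¹.
ΔS = 0.339 × 12.47 × ln(173/243) = -1.44 J/K.

ΔS = -1.44 J/K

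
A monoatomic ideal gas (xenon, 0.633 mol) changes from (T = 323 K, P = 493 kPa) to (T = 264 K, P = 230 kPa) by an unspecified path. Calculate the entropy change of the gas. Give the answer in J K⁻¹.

ΔS = 1.36 J/K

ΔS = nC_p ln(T₂/T₁) − nR ln(P₂/P₁), with C_p = 5R/2 = 20.79 J mol⁻¹ K⁻¹ for a monoatomic ideal gas.
ΔS = 0.633 × [20.79 × ln(264/323) − 8.314 × ln(230/493)] = 1.36 J/K.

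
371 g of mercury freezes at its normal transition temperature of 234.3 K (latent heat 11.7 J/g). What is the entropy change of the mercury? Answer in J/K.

ΔS = -18.5 J/K

Heat released by the substance: Q = −mL = −371 × 11.7 = −4340.7 J.
At constant T, ΔS = Q_rev/T = −4340.7 / 234.3 = -18.5 J/K.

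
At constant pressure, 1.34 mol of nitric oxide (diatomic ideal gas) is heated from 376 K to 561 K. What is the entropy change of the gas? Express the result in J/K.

ΔS = 15.6 J/K

At constant pressure, ΔS = nC_p ln(T₂/T₁) with C_p = 7R/2 = 29.1 J mol⁻¹ K⁻¹.
ΔS = 1.34 × 29.1 × ln(561/376) = 15.6 J/K.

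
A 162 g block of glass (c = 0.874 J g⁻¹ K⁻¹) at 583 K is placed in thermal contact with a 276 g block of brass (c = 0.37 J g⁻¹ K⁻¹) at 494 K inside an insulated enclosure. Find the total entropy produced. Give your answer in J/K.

ΔS_total = 0.806 J/K

Energy balance: T_f = (m₁c₁T₁ + m₂c₂T₂)/(m₁c₁ + m₂c₂) = 545.71 K.
ΔS₁ = m₁c₁ ln(T_f/T₁) = 141.588 × ln(545.71/583) = -9.3598 J/K.
ΔS₂ = m₂c₂ ln(T_f/T₂) = 102.12 × ln(545.71/494) = 10.166 J/K.
ΔS_total = -9.3598 + 10.166 = 0.806 J/K.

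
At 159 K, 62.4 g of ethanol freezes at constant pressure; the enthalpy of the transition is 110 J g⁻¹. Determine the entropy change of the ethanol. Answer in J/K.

ΔS = -43.2 J/K

Heat released by the substance: Q = −mL = −62.4 × 110 = −6864 J.
At constant T, ΔS = Q_rev/T = −6864 / 159 = -43.2 J/K.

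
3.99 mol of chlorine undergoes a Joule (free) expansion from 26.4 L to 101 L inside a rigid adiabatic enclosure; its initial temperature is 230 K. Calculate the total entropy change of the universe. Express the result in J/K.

No heat is exchanged and no work is done, so the ideal-gas temperature stays constant.
Entropy is a state function; using a reversible isothermal path, ΔS_gas = nR ln(V₂/V₁) = 3.99 × 8.314 × ln(101/26.4) = 44.5 J/K.
The insulated surroundings exchange no heat, so ΔS_surr = 0 and ΔS_universe = ΔS_gas.

ΔS_universe = 44.5 J/K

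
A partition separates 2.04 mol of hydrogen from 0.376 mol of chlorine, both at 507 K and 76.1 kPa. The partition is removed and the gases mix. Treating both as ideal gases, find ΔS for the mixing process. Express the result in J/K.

Mole fractions: x_A = 2.04/2.42 = 0.844, x_B = 0.156.
ΔS_mix = −R(n_A ln x_A + n_B ln x_B) = −8.314 × (2.04 ln 0.844 + 0.376 ln 0.156) = 8.68 J/K.

ΔS_mix = 8.68 J/K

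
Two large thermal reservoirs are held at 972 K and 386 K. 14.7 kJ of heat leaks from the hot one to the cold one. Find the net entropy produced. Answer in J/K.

ΔS_hot = −Q/T_H = −14700/972 = -15.12 J/K and ΔS_cold = +Q/T_C = 14700/386 = 38.08 J/K.
ΔS_total = -15.12 + 38.08 = 23 J/K, positive as the second law requires.

ΔS_total = 23 J/K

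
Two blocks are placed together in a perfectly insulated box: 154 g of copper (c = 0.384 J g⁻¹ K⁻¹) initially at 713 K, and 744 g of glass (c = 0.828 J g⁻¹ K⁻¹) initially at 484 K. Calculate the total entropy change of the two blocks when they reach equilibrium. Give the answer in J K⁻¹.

ΔS_total = 4.51 J/K

Energy balance: T_f = (m₁c₁T₁ + m₂c₂T₂)/(m₁c₁ + m₂c₂) = 504.06 K.
ΔS₁ = m₁c₁ ln(T_f/T₁) = 59.136 × ln(504.06/713) = -20.508 J/K.
ΔS₂ = m₂c₂ ln(T_f/T₂) = 616.032 × ln(504.06/484) = 25.014 J/K.
ΔS_total = -20.508 + 25.014 = 4.51 J/K.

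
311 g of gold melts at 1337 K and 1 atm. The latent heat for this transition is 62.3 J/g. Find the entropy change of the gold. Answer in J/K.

ΔS = 14.5 J/K

Heat absorbed by the substance: Q = mL = 311 × 62.3 = 19375.3 J.
At constant T, ΔS = Q_rev/T = 19375.3 / 1337 = 14.5 J/K.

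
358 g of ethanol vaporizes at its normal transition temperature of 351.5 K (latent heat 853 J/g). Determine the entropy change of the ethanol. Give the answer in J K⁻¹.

ΔS = 869 J/K

Heat absorbed by the substance: Q = mL = 358 × 853 = 305374 J.
At constant T, ΔS = Q_rev/T = 305374 / 351.5 = 869 J/K.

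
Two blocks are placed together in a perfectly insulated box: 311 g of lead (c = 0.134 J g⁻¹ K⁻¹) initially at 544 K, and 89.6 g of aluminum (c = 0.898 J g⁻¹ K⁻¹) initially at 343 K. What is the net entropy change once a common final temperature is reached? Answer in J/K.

Energy balance: T_f = (m₁c₁T₁ + m₂c₂T₂)/(m₁c₁ + m₂c₂) = 411.58 K.
ΔS₁ = m₁c₁ ln(T_f/T₁) = 41.674 × ln(411.58/544) = -11.624 J/K.
ΔS₂ = m₂c₂ ln(T_f/T₂) = 80.4608 × ln(411.58/343) = 14.667 J/K.
ΔS_total = -11.624 + 14.667 = 3.04 J/K.

ΔS_total = 3.04 J/K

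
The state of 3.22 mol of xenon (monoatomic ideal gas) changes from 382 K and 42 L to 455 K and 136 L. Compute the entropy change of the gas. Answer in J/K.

ΔS = 38.5 J/K

Entropy is a state function: ΔS = nC_V ln(T₂/T₁) + nR ln(V₂/V₁), with C_V = 3R/2 = 12.47 J mol⁻¹ K⁻¹ for a monoatomic ideal gas.
ΔS = 3.22 × [12.47 × ln(455/382) + 8.314 × ln(136/42)] = 38.5 J/K.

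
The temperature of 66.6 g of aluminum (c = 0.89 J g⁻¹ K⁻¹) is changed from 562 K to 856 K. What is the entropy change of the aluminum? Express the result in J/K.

ΔS = 24.9 J/K

ΔS = ∫dQ_rev/T = m c ln(T₂/T₁) = 66.6 × 0.89 × ln(856/562) = 24.9 J/K.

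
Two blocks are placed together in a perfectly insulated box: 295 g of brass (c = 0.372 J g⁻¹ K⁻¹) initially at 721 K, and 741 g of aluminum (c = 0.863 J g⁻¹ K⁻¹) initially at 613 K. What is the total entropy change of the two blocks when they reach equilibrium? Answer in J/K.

ΔS_total = 1.28 J/K

Energy balance: T_f = (m₁c₁T₁ + m₂c₂T₂)/(m₁c₁ + m₂c₂) = 628.82 K.
ΔS₁ = m₁c₁ ln(T_f/T₁) = 109.74 × ln(628.82/721) = -15.01 J/K.
ΔS₂ = m₂c₂ ln(T_f/T₂) = 639.483 × ln(628.82/613) = 16.29 J/K.
ΔS_total = -15.01 + 16.29 = 1.28 J/K.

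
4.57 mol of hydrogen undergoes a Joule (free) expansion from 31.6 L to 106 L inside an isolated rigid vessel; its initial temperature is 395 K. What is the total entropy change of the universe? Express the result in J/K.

For an ideal gas in free expansion Q = 0 and W = 0, so T is unchanged.
Entropy is a state function; using a reversible isothermal path, ΔS_gas = nR ln(V₂/V₁) = 4.57 × 8.314 × ln(106/31.6) = 46 J/K.
The insulated surroundings exchange no heat, so ΔS_surr = 0 and ΔS_universe = ΔS_gas.

ΔS_universe = 46 J/K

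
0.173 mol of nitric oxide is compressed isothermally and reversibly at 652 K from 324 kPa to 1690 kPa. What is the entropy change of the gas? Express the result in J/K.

ΔS_gas = -2.38 J/K

For an isothermal ideal gas ΔS_gas = nR ln(P₁/P₂) = 0.173 × 8.314 × ln(324/1690) = -2.38 J/K.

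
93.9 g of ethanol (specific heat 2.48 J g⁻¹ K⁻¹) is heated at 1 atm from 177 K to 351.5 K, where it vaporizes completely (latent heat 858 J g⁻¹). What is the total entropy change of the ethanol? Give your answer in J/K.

Warming step: ΔS₁ = m c ln(T_tr/T_i) = 93.9 × 2.48 × ln(351.5/177) = 159.8 J/K.
Phase change: ΔS₂ = +mL/T_tr = 93.9 × 858 / 351.5 = 229.2 J/K.
ΔS_total = (159.8) + (229.2) = 389 J/K.

ΔS = 389 J/K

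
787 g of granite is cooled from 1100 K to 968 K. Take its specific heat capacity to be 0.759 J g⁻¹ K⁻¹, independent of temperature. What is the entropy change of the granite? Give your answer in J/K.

ΔS = -76.4 J/K

ΔS = ∫dQ_rev/T = m c ln(T₂/T₁) = 787 × 0.759 × ln(968/1100) = -76.4 J/K.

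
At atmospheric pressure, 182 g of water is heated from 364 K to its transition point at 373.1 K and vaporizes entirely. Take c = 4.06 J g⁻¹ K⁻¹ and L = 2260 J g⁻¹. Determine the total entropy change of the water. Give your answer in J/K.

ΔS = 1120 J/K

Warming step: ΔS₁ = m c ln(T_tr/T_i) = 182 × 4.06 × ln(373.1/364) = 18.25 J/K.
Phase change: ΔS₂ = +mL/T_tr = 182 × 2260 / 373.1 = 1102 J/K.
ΔS_total = (18.25) + (1102) = 1120 J/K.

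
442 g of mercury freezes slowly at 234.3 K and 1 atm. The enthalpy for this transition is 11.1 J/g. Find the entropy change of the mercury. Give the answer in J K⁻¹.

ΔS = -20.9 J/K

Heat released by the substance: Q = −mL = −442 × 11.1 = −4906.2 J.
At constant T, ΔS = Q_rev/T = −4906.2 / 234.3 = -20.9 J/K.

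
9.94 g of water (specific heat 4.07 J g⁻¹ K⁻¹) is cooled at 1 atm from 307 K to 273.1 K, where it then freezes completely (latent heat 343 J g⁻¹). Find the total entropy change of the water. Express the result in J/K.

ΔS = -17.2 J/K

Cooling step: ΔS₁ = m c ln(T_tr/T_i) = 9.94 × 4.07 × ln(273.1/307) = -4.734 J/K.
Phase change: ΔS₂ = −mL/T_tr = −9.94 × 343 / 273.1 = -12.48 J/K.
ΔS_total = (-4.734) + (-12.48) = -17.2 J/K.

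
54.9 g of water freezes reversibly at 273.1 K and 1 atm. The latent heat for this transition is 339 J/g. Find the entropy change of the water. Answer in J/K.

Heat released by the substance: Q = −mL = −54.9 × 339 = −18611.1 J.
At constant T, ΔS = Q_rev/T = −18611.1 / 273.1 = -68.1 J/K.

ΔS = -68.1 J/K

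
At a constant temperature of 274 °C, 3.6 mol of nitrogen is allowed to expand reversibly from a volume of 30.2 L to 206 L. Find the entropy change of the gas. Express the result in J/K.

For an isothermal ideal gas ΔS_gas = nR ln(V₂/V₁) = 3.6 × 8.314 × ln(206/30.2) = 57.5 J/K.

ΔS_gas = 57.5 J/K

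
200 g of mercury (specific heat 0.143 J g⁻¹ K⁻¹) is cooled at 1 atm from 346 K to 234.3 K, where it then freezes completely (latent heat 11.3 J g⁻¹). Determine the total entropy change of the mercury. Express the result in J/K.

ΔS = -20.8 J/K

Cooling step: ΔS₁ = m c ln(T_tr/T_i) = 200 × 0.143 × ln(234.3/346) = -11.15 J/K.
Phase change: ΔS₂ = −mL/T_tr = −200 × 11.3 / 234.3 = -9.646 J/K.
ΔS_total = (-11.15) + (-9.646) = -20.8 J/K.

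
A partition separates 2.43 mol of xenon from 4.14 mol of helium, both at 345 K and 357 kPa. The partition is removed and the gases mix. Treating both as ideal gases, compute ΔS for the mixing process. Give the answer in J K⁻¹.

Mole fractions: x_A = 2.43/6.57 = 0.37, x_B = 0.63.
ΔS_mix = −R(n_A ln x_A + n_B ln x_B) = −8.314 × (2.43 ln 0.37 + 4.14 ln 0.63) = 36 J/K.

ΔS_mix = 36 J/K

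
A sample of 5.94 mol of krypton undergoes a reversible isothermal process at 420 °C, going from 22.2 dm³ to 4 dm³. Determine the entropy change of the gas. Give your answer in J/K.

For an isothermal ideal gas ΔS_gas = nR ln(V₂/V₁) = 5.94 × 8.314 × ln(4/22.2) = -84.6 J/K.

ΔS_gas = -84.6 J/K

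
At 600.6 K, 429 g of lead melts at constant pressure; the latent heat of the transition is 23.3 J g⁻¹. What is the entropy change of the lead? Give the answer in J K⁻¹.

Heat absorbed by the substance: Q = mL = 429 × 23.3 = 9995.7 J.
At constant T, ΔS = Q_rev/T = 9995.7 / 600.6 = 16.6 J/K.

ΔS = 16.6 J/K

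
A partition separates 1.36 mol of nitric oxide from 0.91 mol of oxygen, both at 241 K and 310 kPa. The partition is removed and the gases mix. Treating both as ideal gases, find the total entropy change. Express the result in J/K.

Mole fractions: x_A = 1.36/2.27 = 0.599, x_B = 0.401.
ΔS_mix = −R(n_A ln x_A + n_B ln x_B) = −8.314 × (1.36 ln 0.599 + 0.91 ln 0.401) = 12.7 J/K.

ΔS_mix = 12.7 J/K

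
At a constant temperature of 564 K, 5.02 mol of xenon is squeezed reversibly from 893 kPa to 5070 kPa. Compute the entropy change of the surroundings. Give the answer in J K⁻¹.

ΔS_surr = 72.5 J/K

For an isothermal ideal gas ΔS_gas = nR ln(P₁/P₂) = 5.02 × 8.314 × ln(893/5070) = -72.5 J/K.
The process is reversible, so ΔS_surr = −ΔS_gas = 72.5 J/K and ΔS_universe = 0.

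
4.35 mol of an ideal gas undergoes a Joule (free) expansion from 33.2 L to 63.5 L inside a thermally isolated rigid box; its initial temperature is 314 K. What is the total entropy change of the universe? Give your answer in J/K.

No heat is exchanged and no work is done, so the ideal-gas temperature stays constant.
Entropy is a state function; using a reversible isothermal path, ΔS_gas = nR ln(V₂/V₁) = 4.35 × 8.314 × ln(63.5/33.2) = 23.5 J/K.
The insulated surroundings exchange no heat, so ΔS_surr = 0 and ΔS_universe = ΔS_gas.

ΔS_universe = 23.5 J/K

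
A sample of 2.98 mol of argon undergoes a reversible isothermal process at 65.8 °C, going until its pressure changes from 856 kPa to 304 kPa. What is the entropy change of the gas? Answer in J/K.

ΔS_gas = 25.6 J/K

For an isothermal ideal gas ΔS_gas = nR ln(P₁/P₂) = 2.98 × 8.314 × ln(856/304) = 25.6 J/K.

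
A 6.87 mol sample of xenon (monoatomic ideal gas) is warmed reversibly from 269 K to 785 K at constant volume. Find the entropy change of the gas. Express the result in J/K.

ΔS = 91.8 J/K

At constant volume, ΔS = nC_V ln(T₂/T₁) with C_V = 3R/2 = 12.47 J mol⁻¹ K⁻¹.
ΔS = 6.87 × 12.47 × ln(785/269) = 91.8 J/K.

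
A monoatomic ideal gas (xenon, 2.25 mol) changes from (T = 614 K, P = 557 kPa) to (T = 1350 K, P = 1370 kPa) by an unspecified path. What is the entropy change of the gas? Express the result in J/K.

ΔS = 20 J/K

ΔS = nC_p ln(T₂/T₁) − nR ln(P₂/P₁), with C_p = 5R/2 = 20.79 J mol⁻¹ K⁻¹ for a monoatomic ideal gas.
ΔS = 2.25 × [20.79 × ln(1350/614) − 8.314 × ln(1370/557)] = 20 J/K.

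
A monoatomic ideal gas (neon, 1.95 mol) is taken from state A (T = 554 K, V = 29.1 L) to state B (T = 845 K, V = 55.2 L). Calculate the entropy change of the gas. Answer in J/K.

Entropy is a state function: ΔS = nC_V ln(T₂/T₁) + nR ln(V₂/V₁), with C_V = 3R/2 = 12.47 J mol⁻¹ K⁻¹ for a monoatomic ideal gas.
ΔS = 1.95 × [12.47 × ln(845/554) + 8.314 × ln(55.2/29.1)] = 20.6 J/K.

ΔS = 20.6 J/K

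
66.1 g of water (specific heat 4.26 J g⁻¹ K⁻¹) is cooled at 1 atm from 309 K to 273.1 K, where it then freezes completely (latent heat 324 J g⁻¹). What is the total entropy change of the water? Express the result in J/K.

ΔS = -113 J/K

Cooling step: ΔS₁ = m c ln(T_tr/T_i) = 66.1 × 4.26 × ln(273.1/309) = -34.78 J/K.
Phase change: ΔS₂ = −mL/T_tr = −66.1 × 324 / 273.1 = -78.42 J/K.
ΔS_total = (-34.78) + (-78.42) = -113 J/K.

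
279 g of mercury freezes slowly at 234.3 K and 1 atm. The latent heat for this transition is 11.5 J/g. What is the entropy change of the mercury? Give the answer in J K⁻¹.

ΔS = -13.7 J/K

Heat released by the substance: Q = −mL = −279 × 11.5 = −3208.5 J.
At constant T, ΔS = Q_rev/T = −3208.5 / 234.3 = -13.7 J/K.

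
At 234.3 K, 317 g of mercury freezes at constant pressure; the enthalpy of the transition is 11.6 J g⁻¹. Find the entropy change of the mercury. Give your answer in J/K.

ΔS = -15.7 J/K

Heat released by the substance: Q = −mL = −317 × 11.6 = −3677.2 J.
At constant T, ΔS = Q_rev/T = −3677.2 / 234.3 = -15.7 J/K.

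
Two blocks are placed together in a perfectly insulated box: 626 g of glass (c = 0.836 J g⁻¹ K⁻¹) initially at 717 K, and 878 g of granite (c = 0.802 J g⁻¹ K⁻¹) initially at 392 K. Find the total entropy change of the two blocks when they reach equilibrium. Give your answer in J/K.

Energy balance: T_f = (m₁c₁T₁ + m₂c₂T₂)/(m₁c₁ + m₂c₂) = 530.56 K.
ΔS₁ = m₁c₁ ln(T_f/T₁) = 523.336 × ln(530.56/717) = -157.6 J/K.
ΔS₂ = m₂c₂ ln(T_f/T₂) = 704.156 × ln(530.56/392) = 213.1 J/K.
ΔS_total = -157.6 + 213.1 = 55.5 J/K.

ΔS_total = 55.5 J/K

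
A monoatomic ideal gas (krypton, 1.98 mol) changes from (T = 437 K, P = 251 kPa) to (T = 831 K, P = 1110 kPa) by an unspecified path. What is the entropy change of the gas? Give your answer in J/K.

ΔS = nC_p ln(T₂/T₁) − nR ln(P₂/P₁), with C_p = 5R/2 = 20.79 J mol⁻¹ K⁻¹ for a monoatomic ideal gas.
ΔS = 1.98 × [20.79 × ln(831/437) − 8.314 × ln(1110/251)] = 1.98 J/K.

ΔS = 1.98 J/K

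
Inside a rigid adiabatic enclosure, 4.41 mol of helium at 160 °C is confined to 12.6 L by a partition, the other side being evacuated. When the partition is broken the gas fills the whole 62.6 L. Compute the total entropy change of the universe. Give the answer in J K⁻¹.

For an ideal gas in free expansion Q = 0 and W = 0, so T is unchanged.
Entropy is a state function; using a reversible isothermal path, ΔS_gas = nR ln(V₂/V₁) = 4.41 × 8.314 × ln(62.6/12.6) = 58.8 J/K.
The insulated surroundings exchange no heat, so ΔS_surr = 0 and ΔS_universe = ΔS_gas.

ΔS_universe = 58.8 J/K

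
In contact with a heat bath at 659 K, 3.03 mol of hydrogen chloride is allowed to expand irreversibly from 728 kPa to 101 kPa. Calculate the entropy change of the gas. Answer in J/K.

Entropy is a state function, so ΔS_gas depends only on the end states.
For an isothermal ideal gas ΔS_gas = nR ln(P₁/P₂) = 3.03 × 8.314 × ln(728/101) = 49.8 J/K.

ΔS_gas = 49.8 J/K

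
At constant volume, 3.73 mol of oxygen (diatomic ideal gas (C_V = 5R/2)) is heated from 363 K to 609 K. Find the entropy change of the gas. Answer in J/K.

ΔS = 40.1 J/K

At constant volume, ΔS = nC_V ln(T₂/T₁) with C_V = 5R/2 = 20.79 J mol⁻¹ K⁻¹.
ΔS = 3.73 × 20.79 × ln(609/363) = 40.1 J/K.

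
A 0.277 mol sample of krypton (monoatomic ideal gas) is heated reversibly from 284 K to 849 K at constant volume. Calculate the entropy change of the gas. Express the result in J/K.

At constant volume, ΔS = nC_V ln(T₂/T₁) with C_V = 3R/2 = 12.47 J mol⁻¹ K⁻¹.
ΔS = 0.277 × 12.47 × ln(849/284) = 3.78 J/K.

ΔS = 3.78 J/K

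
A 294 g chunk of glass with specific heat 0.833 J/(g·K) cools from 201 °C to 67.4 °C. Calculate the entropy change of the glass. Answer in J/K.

ΔS = -81.1 J/K

In kelvin: T₁ = 474.15 K, T₂ = 340.55 K. ΔS = ∫dQ_rev/T = m c ln(T₂/T₁) = 294 × 0.833 × ln(340.55/474.15) = -81.1 J/K.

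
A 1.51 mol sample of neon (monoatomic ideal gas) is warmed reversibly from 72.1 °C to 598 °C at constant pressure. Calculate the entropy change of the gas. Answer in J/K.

ΔS = 29 J/K

In kelvin: T₁ = 345.25 K, T₂ = 871.15 K. At constant pressure, ΔS = nC_p ln(T₂/T₁) with C_p = 5R/2 = 20.79 J mol⁻¹ K⁻¹.
ΔS = 1.51 × 20.79 × ln(871.15/345.25) = 29 J/K.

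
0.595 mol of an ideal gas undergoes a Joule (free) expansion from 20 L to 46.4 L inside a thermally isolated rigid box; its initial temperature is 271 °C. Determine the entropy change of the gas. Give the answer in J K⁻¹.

ΔS_gas = 4.16 J/K

For an ideal gas in free expansion Q = 0 and W = 0, so T is unchanged.
Entropy is a state function; using a reversible isothermal path, ΔS_gas = nR ln(V₂/V₁) = 0.595 × 8.314 × ln(46.4/20) = 4.16 J/K.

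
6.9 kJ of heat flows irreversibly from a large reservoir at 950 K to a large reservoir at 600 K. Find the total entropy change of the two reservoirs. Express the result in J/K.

ΔS_total = 4.24 J/K

ΔS_hot = −Q/T_H = −6900/950 = -7.263 J/K and ΔS_cold = +Q/T_C = 6900/600 = 11.5 J/K.
ΔS_total = -7.263 + 11.5 = 4.24 J/K, positive as the second law requires.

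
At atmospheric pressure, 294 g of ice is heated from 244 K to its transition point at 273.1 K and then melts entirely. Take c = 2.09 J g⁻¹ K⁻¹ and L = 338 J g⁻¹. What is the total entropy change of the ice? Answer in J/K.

ΔS = 433 J/K

Warming step: ΔS₁ = m c ln(T_tr/T_i) = 294 × 2.09 × ln(273.1/244) = 69.23 J/K.
Phase change: ΔS₂ = +mL/T_tr = 294 × 338 / 273.1 = 363.9 J/K.
ΔS_total = (69.23) + (363.9) = 433 J/K.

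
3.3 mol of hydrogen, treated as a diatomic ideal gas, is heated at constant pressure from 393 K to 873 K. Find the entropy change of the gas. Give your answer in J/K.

At constant pressure, ΔS = nC_p ln(T₂/T₁) with C_p = 7R/2 = 29.1 J mol⁻¹ K⁻¹.
ΔS = 3.3 × 29.1 × ln(873/393) = 76.6 J/K.

ΔS = 76.6 J/K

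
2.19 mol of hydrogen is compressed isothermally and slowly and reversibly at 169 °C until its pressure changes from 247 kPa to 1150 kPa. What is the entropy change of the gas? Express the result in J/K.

ΔS_gas = -28 J/K

For an isothermal ideal gas ΔS_gas = nR ln(P₁/P₂) = 2.19 × 8.314 × ln(247/1150) = -28 J/K.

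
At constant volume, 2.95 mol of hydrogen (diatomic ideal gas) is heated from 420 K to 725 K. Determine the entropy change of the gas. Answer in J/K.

ΔS = 33.5 J/K

At constant volume, ΔS = nC_V ln(T₂/T₁) with C_V = 5R/2 = 20.79 J mol⁻¹ K⁻¹.
ΔS = 2.95 × 20.79 × ln(725/420) = 33.5 J/K.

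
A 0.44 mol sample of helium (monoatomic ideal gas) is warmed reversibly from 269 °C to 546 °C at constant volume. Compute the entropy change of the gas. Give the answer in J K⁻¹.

In kelvin: T₁ = 542.15 K, T₂ = 819.15 K. At constant volume, ΔS = nC_V ln(T₂/T₁) with C_V = 3R/2 = 12.47 J mol⁻¹ K⁻¹.
ΔS = 0.44 × 12.47 × ln(819.15/542.15) = 2.26 J/K.

ΔS = 2.26 J/K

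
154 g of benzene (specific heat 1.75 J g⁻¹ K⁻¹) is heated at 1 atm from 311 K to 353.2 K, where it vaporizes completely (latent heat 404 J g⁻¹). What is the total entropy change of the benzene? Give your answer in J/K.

Warming step: ΔS₁ = m c ln(T_tr/T_i) = 154 × 1.75 × ln(353.2/311) = 34.29 J/K.
Phase change: ΔS₂ = +mL/T_tr = 154 × 404 / 353.2 = 176.1 J/K.
ΔS_total = (34.29) + (176.1) = 210 J/K.

ΔS = 210 J/K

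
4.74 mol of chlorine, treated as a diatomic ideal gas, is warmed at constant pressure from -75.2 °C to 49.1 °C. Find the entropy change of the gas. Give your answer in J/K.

In kelvin: T₁ = 197.95 K, T₂ = 322.25 K. At constant pressure, ΔS = nC_p ln(T₂/T₁) with C_p = 7R/2 = 29.1 J mol⁻¹ K⁻¹.
ΔS = 4.74 × 29.1 × ln(322.25/197.95) = 67.2 J/K.

ΔS = 67.2 J/K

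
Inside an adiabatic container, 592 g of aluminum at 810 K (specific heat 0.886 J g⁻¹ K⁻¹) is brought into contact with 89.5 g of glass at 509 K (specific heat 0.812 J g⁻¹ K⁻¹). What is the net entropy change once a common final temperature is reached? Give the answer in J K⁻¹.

ΔS_total = 6.13 J/K

Energy balance: T_f = (m₁c₁T₁ + m₂c₂T₂)/(m₁c₁ + m₂c₂) = 773.37 K.
ΔS₁ = m₁c₁ ln(T_f/T₁) = 524.512 × ln(773.37/810) = -24.27 J/K.
ΔS₂ = m₂c₂ ln(T_f/T₂) = 72.674 × ln(773.37/509) = 30.4 J/K.
ΔS_total = -24.27 + 30.4 = 6.13 J/K.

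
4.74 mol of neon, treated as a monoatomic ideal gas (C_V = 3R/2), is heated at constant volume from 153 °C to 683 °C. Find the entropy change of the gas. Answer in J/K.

ΔS = 47.8 J/K

In kelvin: T₁ = 426.15 K, T₂ = 956.15 K. At constant volume, ΔS = nC_V ln(T₂/T₁) with C_V = 3R/2 = 12.47 J mol⁻¹ K⁻¹.
ΔS = 4.74 × 12.47 × ln(956.15/426.15) = 47.8 J/K.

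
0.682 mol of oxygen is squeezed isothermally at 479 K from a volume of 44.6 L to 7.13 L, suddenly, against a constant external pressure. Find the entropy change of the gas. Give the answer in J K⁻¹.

ΔS_gas = -10.4 J/K

Entropy is a state function, so ΔS_gas depends only on the end states.
For an isothermal ideal gas ΔS_gas = nR ln(V₂/V₁) = 0.682 × 8.314 × ln(7.13/44.6) = -10.4 J/K.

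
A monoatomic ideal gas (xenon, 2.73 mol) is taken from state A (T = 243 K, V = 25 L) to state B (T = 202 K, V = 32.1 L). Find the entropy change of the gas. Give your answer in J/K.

ΔS = -0.618 J/K

Entropy is a state function: ΔS = nC_V ln(T₂/T₁) + nR ln(V₂/V₁), with C_V = 3R/2 = 12.47 J mol⁻¹ K⁻¹ for a monoatomic ideal gas.
ΔS = 2.73 × [12.47 × ln(202/243) + 8.314 × ln(32.1/25)] = -0.618 J/K.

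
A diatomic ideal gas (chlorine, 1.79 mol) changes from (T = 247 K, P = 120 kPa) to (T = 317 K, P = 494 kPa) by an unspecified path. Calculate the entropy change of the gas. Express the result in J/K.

ΔS = nC_p ln(T₂/T₁) − nR ln(P₂/P₁), with C_p = 7R/2 = 29.1 J mol⁻¹ K⁻¹ for a diatomic ideal gas.
ΔS = 1.79 × [29.1 × ln(317/247) − 8.314 × ln(494/120)] = -8.06 J/K.

ΔS = -8.06 J/K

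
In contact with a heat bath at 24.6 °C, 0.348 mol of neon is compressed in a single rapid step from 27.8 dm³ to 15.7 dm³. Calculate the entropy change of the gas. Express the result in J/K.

ΔS_gas = -1.65 J/K

Entropy is a state function, so ΔS_gas depends only on the end states.
For an isothermal ideal gas ΔS_gas = nR ln(V₂/V₁) = 0.348 × 8.314 × ln(15.7/27.8) = -1.65 J/K.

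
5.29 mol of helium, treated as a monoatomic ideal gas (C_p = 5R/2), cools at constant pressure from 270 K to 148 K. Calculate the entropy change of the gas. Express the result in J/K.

At constant pressure, ΔS = nC_p ln(T₂/T₁) with C_p = 5R/2 = 20.79 J mol⁻¹ K⁻¹.
ΔS = 5.29 × 20.79 × ln(148/270) = -66.1 J/K.

ΔS = -66.1 J/K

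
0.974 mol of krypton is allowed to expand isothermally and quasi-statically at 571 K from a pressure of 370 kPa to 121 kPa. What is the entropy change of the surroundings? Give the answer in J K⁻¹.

For an isothermal ideal gas ΔS_gas = nR ln(P₁/P₂) = 0.974 × 8.314 × ln(370/121) = 9.05 J/K.
The process is reversible, so ΔS_surr = −ΔS_gas = -9.05 J/K and ΔS_universe = 0.

ΔS_surr = -9.05 J/K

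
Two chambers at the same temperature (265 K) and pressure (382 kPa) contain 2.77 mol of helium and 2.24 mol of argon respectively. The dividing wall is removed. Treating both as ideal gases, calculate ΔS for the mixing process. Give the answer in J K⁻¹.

Mole fractions: x_A = 2.77/5.01 = 0.553, x_B = 0.447.
ΔS_mix = −R(n_A ln x_A + n_B ln x_B) = −8.314 × (2.77 ln 0.553 + 2.24 ln 0.447) = 28.6 J/K.

ΔS_mix = 28.6 J/K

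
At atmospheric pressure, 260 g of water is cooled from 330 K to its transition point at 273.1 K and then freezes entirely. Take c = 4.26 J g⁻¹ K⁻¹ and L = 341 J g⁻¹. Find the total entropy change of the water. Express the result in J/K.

ΔS = -534 J/K

Cooling step: ΔS₁ = m c ln(T_tr/T_i) = 260 × 4.26 × ln(273.1/330) = -209.6 J/K.
Phase change: ΔS₂ = −mL/T_tr = −260 × 341 / 273.1 = -324.6 J/K.
ΔS_total = (-209.6) + (-324.6) = -534 J/K.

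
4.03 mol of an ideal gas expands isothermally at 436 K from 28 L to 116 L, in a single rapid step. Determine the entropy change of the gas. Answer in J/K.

ΔS_gas = 47.6 J/K

Entropy is a state function, so ΔS_gas depends only on the end states.
For an isothermal ideal gas ΔS_gas = nR ln(V₂/V₁) = 4.03 × 8.314 × ln(116/28) = 47.6 J/K.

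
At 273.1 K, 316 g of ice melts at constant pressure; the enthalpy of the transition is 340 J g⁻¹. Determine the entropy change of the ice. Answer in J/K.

Heat absorbed by the substance: Q = mL = 316 × 340 = 107440 J.
At constant T, ΔS = Q_rev/T = 107440 / 273.1 = 393 J/K.

ΔS = 393 J/K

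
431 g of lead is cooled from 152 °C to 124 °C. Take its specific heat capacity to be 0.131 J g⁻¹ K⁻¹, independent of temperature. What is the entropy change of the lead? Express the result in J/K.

In kelvin: T₁ = 425.15 K, T₂ = 397.15 K. ΔS = ∫dQ_rev/T = m c ln(T₂/T₁) = 431 × 0.131 × ln(397.15/425.15) = -3.85 J/K.

ΔS = -3.85 J/K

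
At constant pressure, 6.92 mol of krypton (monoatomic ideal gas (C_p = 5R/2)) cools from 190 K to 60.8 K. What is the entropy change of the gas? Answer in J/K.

ΔS = -164 J/K

At constant pressure, ΔS = nC_p ln(T₂/T₁) with C_p = 5R/2 = 20.79 J mol⁻¹ K⁻¹.
ΔS = 6.92 × 20.79 × ln(60.8/190) = -164 J/K.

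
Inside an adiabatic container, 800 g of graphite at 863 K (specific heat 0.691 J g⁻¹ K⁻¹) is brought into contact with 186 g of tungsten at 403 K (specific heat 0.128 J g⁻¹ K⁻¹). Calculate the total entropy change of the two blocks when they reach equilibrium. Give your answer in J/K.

Energy balance: T_f = (m₁c₁T₁ + m₂c₂T₂)/(m₁c₁ + m₂c₂) = 844.01 K.
ΔS₁ = m₁c₁ ln(T_f/T₁) = 552.8 × ln(844.01/863) = -12.3 J/K.
ΔS₂ = m₂c₂ ln(T_f/T₂) = 23.808 × ln(844.01/403) = 17.6 J/K.
ΔS_total = -12.3 + 17.6 = 5.3 J/K.

ΔS_total = 5.3 J/K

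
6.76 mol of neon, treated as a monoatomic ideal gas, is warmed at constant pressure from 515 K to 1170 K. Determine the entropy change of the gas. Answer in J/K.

ΔS = 115 J/K

At constant pressure, ΔS = nC_p ln(T₂/T₁) with C_p = 5R/2 = 20.79 J mol⁻¹ K⁻¹.
ΔS = 6.76 × 20.79 × ln(1170/515) = 115 J/K.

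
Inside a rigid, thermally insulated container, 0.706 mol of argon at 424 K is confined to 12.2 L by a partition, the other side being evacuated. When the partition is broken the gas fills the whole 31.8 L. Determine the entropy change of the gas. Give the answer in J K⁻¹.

No heat is exchanged and no work is done, so the ideal-gas temperature stays constant.
Entropy is a state function; using a reversible isothermal path, ΔS_gas = nR ln(V₂/V₁) = 0.706 × 8.314 × ln(31.8/12.2) = 5.62 J/K.

ΔS_gas = 5.62 J/K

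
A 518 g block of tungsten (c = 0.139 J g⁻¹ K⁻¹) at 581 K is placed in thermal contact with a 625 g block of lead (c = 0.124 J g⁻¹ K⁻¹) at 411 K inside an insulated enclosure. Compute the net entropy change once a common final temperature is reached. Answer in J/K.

ΔS_total = 2.23 J/K

Energy balance: T_f = (m₁c₁T₁ + m₂c₂T₂)/(m₁c₁ + m₂c₂) = 492.87 K.
ΔS₁ = m₁c₁ ln(T_f/T₁) = 72.002 × ln(492.87/581) = -11.8441 J/K.
ΔS₂ = m₂c₂ ln(T_f/T₂) = 77.5 × ln(492.87/411) = 14.0787 J/K.
ΔS_total = -11.8441 + 14.0787 = 2.23 J/K.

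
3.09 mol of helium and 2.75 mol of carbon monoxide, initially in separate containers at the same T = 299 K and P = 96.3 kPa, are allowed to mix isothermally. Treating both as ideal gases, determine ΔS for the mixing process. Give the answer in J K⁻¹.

ΔS_mix = 33.6 J/K

Mole fractions: x_A = 3.09/5.84 = 0.529, x_B = 0.471.
ΔS_mix = −R(n_A ln x_A + n_B ln x_B) = −8.314 × (3.09 ln 0.529 + 2.75 ln 0.471) = 33.6 J/K.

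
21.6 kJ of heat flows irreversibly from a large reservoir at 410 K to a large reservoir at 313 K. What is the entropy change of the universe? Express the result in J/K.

ΔS_hot = −Q/T_H = −21600/410 = -52.68 J/K and ΔS_cold = +Q/T_C = 21600/313 = 69.01 J/K.
ΔS_total = -52.68 + 69.01 = 16.3 J/K, positive as the second law requires.

ΔS_total = 16.3 J/K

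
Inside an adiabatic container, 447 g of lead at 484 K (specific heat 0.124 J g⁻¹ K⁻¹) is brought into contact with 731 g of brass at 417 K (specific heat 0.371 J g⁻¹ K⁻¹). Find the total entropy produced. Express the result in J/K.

Energy balance: T_f = (m₁c₁T₁ + m₂c₂T₂)/(m₁c₁ + m₂c₂) = 428.37 K.
ΔS₁ = m₁c₁ ln(T_f/T₁) = 55.428 × ln(428.37/484) = -6.7677 J/K.
ΔS₂ = m₂c₂ ln(T_f/T₂) = 271.201 × ln(428.37/417) = 7.2954 J/K.
ΔS_total = -6.7677 + 7.2954 = 0.528 J/K.

ΔS_total = 0.528 J/K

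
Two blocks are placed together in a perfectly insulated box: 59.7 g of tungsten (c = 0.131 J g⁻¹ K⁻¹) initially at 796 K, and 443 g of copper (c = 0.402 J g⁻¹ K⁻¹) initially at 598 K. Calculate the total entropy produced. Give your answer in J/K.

ΔS_total = 0.335 J/K

Energy balance: T_f = (m₁c₁T₁ + m₂c₂T₂)/(m₁c₁ + m₂c₂) = 606.33 K.
ΔS₁ = m₁c₁ ln(T_f/T₁) = 7.8207 × ln(606.33/796) = -2.1286 J/K.
ΔS₂ = m₂c₂ ln(T_f/T₂) = 178.086 × ln(606.33/598) = 2.4634 J/K.
ΔS_total = -2.1286 + 2.4634 = 0.335 J/K.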